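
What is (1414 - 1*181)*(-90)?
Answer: -110970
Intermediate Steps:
(1414 - 1*181)*(-90) = (1414 - 181)*(-90) = 1233*(-90) = -110970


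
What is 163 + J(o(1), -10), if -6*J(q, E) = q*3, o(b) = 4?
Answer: 161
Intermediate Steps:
J(q, E) = -q/2 (J(q, E) = -q*3/6 = -q/2)
163 + J(o(1), -10) = 163 - 1/2*4 = 163 - 2 = 161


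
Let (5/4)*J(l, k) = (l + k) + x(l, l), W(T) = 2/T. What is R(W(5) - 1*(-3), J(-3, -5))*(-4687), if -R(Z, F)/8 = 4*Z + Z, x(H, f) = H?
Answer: 637432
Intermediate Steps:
J(l, k) = 4*k/5 + 8*l/5 (J(l, k) = 4*((l + k) + l)/5 = 4*((k + l) + l)/5 = 4*(k + 2*l)/5 = 4*k/5 + 8*l/5)
R(Z, F) = -40*Z (R(Z, F) = -8*(4*Z + Z) = -40*Z)
R(W(5) - 1*(-3), J(-3, -5))*(-4687) = -40*(2/5 - 1*(-3))*(-4687) = -40*(2*(1/5) + 3)*(-4687) = -40*(2/5 + 3)*(-4687) = -40*17/5*(-4687) = -136*(-4687) = 637432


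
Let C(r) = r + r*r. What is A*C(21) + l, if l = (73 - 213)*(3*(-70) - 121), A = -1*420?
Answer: -147700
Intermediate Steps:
A = -420
C(r) = r + r²
l = 46340 (l = -140*(-210 - 121) = -140*(-331) = 46340)
A*C(21) + l = -8820*(1 + 21) + 46340 = -8820*22 + 46340 = -420*462 + 46340 = -194040 + 46340 = -147700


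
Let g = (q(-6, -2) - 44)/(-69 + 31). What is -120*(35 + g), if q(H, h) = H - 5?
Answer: -83100/19 ≈ -4373.7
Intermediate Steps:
q(H, h) = -5 + H
g = 55/38 (g = ((-5 - 6) - 44)/(-69 + 31) = (-11 - 44)/(-38) = -55*(-1/38) = 55/38 ≈ 1.4474)
-120*(35 + g) = -120*(35 + 55/38) = -120*1385/38 = -83100/19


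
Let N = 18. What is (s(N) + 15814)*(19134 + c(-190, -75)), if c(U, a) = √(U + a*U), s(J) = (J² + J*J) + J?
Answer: 315328320 + 32960*√3515 ≈ 3.1728e+8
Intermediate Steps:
s(J) = J + 2*J² (s(J) = (J² + J²) + J = 2*J² + J = J + 2*J²)
c(U, a) = √(U + U*a)
(s(N) + 15814)*(19134 + c(-190, -75)) = (18*(1 + 2*18) + 15814)*(19134 + √(-190*(1 - 75))) = (18*(1 + 36) + 15814)*(19134 + √(-190*(-74))) = (18*37 + 15814)*(19134 + √14060) = (666 + 15814)*(19134 + 2*√3515) = 16480*(19134 + 2*√3515) = 315328320 + 32960*√3515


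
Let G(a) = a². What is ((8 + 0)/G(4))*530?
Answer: 265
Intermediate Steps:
((8 + 0)/G(4))*530 = ((8 + 0)/(4²))*530 = (8/16)*530 = (8*(1/16))*530 = (½)*530 = 265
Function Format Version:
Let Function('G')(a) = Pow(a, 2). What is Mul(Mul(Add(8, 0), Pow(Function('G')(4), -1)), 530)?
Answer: 265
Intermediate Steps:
Mul(Mul(Add(8, 0), Pow(Function('G')(4), -1)), 530) = Mul(Mul(Add(8, 0), Pow(Pow(4, 2), -1)), 530) = Mul(Mul(8, Pow(16, -1)), 530) = Mul(Mul(8, Rational(1, 16)), 530) = Mul(Rational(1, 2), 530) = 265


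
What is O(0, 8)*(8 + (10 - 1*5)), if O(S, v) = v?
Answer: 104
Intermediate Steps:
O(0, 8)*(8 + (10 - 1*5)) = 8*(8 + (10 - 1*5)) = 8*(8 + (10 - 5)) = 8*(8 + 5) = 8*13 = 104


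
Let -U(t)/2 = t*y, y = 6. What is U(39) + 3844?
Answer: 3376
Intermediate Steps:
U(t) = -12*t (U(t) = -2*t*6 = -12*t)
U(39) + 3844 = -12*39 + 3844 = -468 + 3844 = 3376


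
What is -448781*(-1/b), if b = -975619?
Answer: -448781/975619 ≈ -0.46000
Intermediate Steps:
-448781*(-1/b) = -448781/((-1*(-975619))) = -448781/975619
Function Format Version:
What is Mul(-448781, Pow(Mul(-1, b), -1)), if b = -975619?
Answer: Rational(-448781, 975619) ≈ -0.46000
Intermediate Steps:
Mul(-448781, Pow(Mul(-1, b), -1)) = Mul(-448781, Pow(Mul(-1, -975619), -1)) = Mul(-448781, Pow(975619, -1)) = Mul(-448781, Rational(1, 975619)) = Rational(-448781, 975619)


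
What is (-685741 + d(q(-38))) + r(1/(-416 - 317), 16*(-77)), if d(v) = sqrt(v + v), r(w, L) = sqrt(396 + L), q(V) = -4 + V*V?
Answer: -685741 + 24*sqrt(5) + 2*I*sqrt(209) ≈ -6.8569e+5 + 28.914*I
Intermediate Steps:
q(V) = -4 + V**2
d(v) = sqrt(2)*sqrt(v) (d(v) = sqrt(2*v) = sqrt(2)*sqrt(v))
(-685741 + d(q(-38))) + r(1/(-416 - 317), 16*(-77)) = (-685741 + sqrt(2)*sqrt(-4 + (-38)**2)) + sqrt(396 + 16*(-77)) = (-685741 + sqrt(2)*sqrt(-4 + 1444)) + sqrt(396 - 1232) = (-685741 + sqrt(2)*sqrt(1440)) + sqrt(-836) = (-685741 + sqrt(2)*(12*sqrt(10))) + 2*I*sqrt(209) = (-685741 + 24*sqrt(5)) + 2*I*sqrt(209) = -685741 + 24*sqrt(5) + 2*I*sqrt(209)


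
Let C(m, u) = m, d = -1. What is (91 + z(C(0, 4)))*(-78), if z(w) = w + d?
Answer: -7020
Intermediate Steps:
z(w) = -1 + w (z(w) = w - 1 = -1 + w)
(91 + z(C(0, 4)))*(-78) = (91 + (-1 + 0))*(-78) = (91 - 1)*(-78) = 90*(-78) = -7020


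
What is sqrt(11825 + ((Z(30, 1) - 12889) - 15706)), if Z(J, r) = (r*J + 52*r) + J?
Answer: I*sqrt(16658) ≈ 129.07*I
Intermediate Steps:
Z(J, r) = J + 52*r + J*r (Z(J, r) = (J*r + 52*r) + J = (52*r + J*r) + J = J + 52*r + J*r)
sqrt(11825 + ((Z(30, 1) - 12889) - 15706)) = sqrt(11825 + (((30 + 52*1 + 30*1) - 12889) - 15706)) = sqrt(11825 + (((30 + 52 + 30) - 12889) - 15706)) = sqrt(11825 + ((112 - 12889) - 15706)) = sqrt(11825 + (-12777 - 15706)) = sqrt(11825 - 28483) = sqrt(-16658) = I*sqrt(16658)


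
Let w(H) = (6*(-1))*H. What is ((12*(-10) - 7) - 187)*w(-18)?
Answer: -33912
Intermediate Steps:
w(H) = -6*H
((12*(-10) - 7) - 187)*w(-18) = ((12*(-10) - 7) - 187)*(-6*(-18)) = ((-120 - 7) - 187)*108 = (-127 - 187)*108 = -314*108 = -33912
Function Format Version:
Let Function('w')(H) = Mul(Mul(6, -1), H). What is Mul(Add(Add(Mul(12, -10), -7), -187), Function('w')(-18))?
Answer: -33912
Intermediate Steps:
Function('w')(H) = Mul(-6, H)
Mul(Add(Add(Mul(12, -10), -7), -187), Function('w')(-18)) = Mul(Add(Add(Mul(12, -10), -7), -187), Mul(-6, -18)) = Mul(Add(Add(-120, -7), -187), 108) = Mul(Add(-127, -187), 108) = Mul(-314, 108) = -33912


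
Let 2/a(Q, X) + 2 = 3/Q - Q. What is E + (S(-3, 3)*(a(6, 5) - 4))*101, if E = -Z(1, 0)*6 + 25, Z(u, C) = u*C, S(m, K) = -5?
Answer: 6539/3 ≈ 2179.7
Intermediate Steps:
Z(u, C) = C*u
a(Q, X) = 2/(-2 - Q + 3/Q) (a(Q, X) = 2/(-2 + (3/Q - Q)) = 2/(-2 + (-Q + 3/Q)) = 2/(-2 - Q + 3/Q))
E = 25 (E = -0*6 + 25 = -1*0*6 + 25 = 0*6 + 25 = 0 + 25 = 25)
E + (S(-3, 3)*(a(6, 5) - 4))*101 = 25 - 5*(-2*6/(-3 + 6² + 2*6) - 4)*101 = 25 - 5*(-2*6/(-3 + 36 + 12) - 4)*101 = 25 - 5*(-2*6/45 - 4)*101 = 25 - 5*(-2*6*1/45 - 4)*101 = 25 - 5*(-4/15 - 4)*101 = 25 - 5*(-64/15)*101 = 25 + (64/3)*101 = 25 + 6464/3 = 6539/3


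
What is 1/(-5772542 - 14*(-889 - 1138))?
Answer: -1/5744164 ≈ -1.7409e-7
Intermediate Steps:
1/(-5772542 - 14*(-889 - 1138)) = 1/(-5772542 - 14*(-2027)) = 1/(-5772542 + 28378) = 1/(-5744164) = -1/5744164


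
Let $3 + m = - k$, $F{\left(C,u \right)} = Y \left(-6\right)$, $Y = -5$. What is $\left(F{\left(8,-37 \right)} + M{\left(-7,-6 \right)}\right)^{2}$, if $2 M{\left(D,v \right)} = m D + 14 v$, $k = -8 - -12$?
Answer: $\frac{625}{4} \approx 156.25$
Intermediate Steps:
$k = 4$ ($k = -8 + 12 = 4$)
$F{\left(C,u \right)} = 30$ ($F{\left(C,u \right)} = \left(-5\right) \left(-6\right) = 30$)
$m = -7$ ($m = -3 - 4 = -7$)
$M{\left(D,v \right)} = 7 v - \frac{7 D}{2}$ ($M{\left(D,v \right)} = \frac{- 7 D + 14 v}{2} = 7 v - \frac{7 D}{2}$)
$\left(F{\left(8,-37 \right)} + M{\left(-7,-6 \right)}\right)^{2} = \left(30 + \left(7 \left(-6\right) - - \frac{49}{2}\right)\right)^{2} = \left(30 + \left(-42 + \frac{49}{2}\right)\right)^{2} = \left(30 - \frac{35}{2}\right)^{2} = \left(\frac{25}{2}\right)^{2} = \frac{625}{4}$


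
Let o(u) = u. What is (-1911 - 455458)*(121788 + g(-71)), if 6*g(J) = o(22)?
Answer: -167111198375/3 ≈ -5.5704e+10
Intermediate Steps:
g(J) = 11/3 (g(J) = (⅙)*22 = 11/3)
(-1911 - 455458)*(121788 + g(-71)) = (-1911 - 455458)*(121788 + 11/3) = -457369*365375/3 = -167111198375/3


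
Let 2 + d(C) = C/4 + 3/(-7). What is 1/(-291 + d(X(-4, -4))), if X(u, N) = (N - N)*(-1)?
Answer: -7/2054 ≈ -0.0034080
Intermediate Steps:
X(u, N) = 0 (X(u, N) = 0*(-1) = 0)
d(C) = -17/7 + C/4 (d(C) = -2 + (C/4 + 3/(-7)) = -2 + (C*(¼) + 3*(-⅐)) = -2 + (C/4 - 3/7) = -2 + (-3/7 + C/4) = -17/7 + C/4)
1/(-291 + d(X(-4, -4))) = 1/(-291 + (-17/7 + (¼)*0)) = 1/(-291 + (-17/7 + 0)) = 1/(-291 - 17/7) = 1/(-2054/7) = -7/2054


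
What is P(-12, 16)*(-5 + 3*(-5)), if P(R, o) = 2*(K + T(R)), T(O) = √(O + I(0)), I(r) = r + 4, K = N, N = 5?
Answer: -200 - 80*I*√2 ≈ -200.0 - 113.14*I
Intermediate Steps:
K = 5
I(r) = 4 + r
T(O) = √(4 + O) (T(O) = √(O + (4 + 0)) = √(O + 4) = √(4 + O))
P(R, o) = 10 + 2*√(4 + R) (P(R, o) = 2*(5 + √(4 + R)) = 10 + 2*√(4 + R))
P(-12, 16)*(-5 + 3*(-5)) = (10 + 2*√(4 - 12))*(-5 + 3*(-5)) = (10 + 2*√(-8))*(-5 - 15) = (10 + 2*(2*I*√2))*(-20) = (10 + 4*I*√2)*(-20) = -200 - 80*I*√2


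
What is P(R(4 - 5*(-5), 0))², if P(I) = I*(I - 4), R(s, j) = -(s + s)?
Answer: 12931216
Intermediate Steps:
R(s, j) = -2*s
P(I) = I*(-4 + I)
P(R(4 - 5*(-5), 0))² = ((-2*(4 - 5*(-5)))*(-4 - 2*(4 - 5*(-5))))² = ((-2*(4 + 25))*(-4 - 2*(4 + 25)))² = ((-2*29)*(-4 - 2*29))² = (-58*(-4 - 58))² = (-58*(-62))² = 3596² = 12931216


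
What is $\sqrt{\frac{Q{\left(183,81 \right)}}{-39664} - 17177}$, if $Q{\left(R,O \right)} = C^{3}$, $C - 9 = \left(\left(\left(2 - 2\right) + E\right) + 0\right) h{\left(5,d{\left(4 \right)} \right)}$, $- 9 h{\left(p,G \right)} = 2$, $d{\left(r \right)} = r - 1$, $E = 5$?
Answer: $\frac{i \sqrt{1231255527286217}}{267732} \approx 131.06 i$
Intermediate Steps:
$d{\left(r \right)} = -1 + r$ ($d{\left(r \right)} = r - 1 = -1 + r$)
$h{\left(p,G \right)} = - \frac{2}{9}$ ($h{\left(p,G \right)} = \left(- \frac{1}{9}\right) 2 = - \frac{2}{9}$)
$C = \frac{71}{9}$ ($C = 9 + \left(\left(\left(2 - 2\right) + 5\right) + 0\right) \left(- \frac{2}{9}\right) = 9 + \left(\left(0 + 5\right) + 0\right) \left(- \frac{2}{9}\right) = 9 + \left(5 + 0\right) \left(- \frac{2}{9}\right) = 9 + 5 \left(- \frac{2}{9}\right) = 9 - \frac{10}{9} = \frac{71}{9} \approx 7.8889$)
$Q{\left(R,O \right)} = \frac{357911}{729}$ ($Q{\left(R,O \right)} = \left(\frac{71}{9}\right)^{3} = \frac{357911}{729}$)
$\sqrt{\frac{Q{\left(183,81 \right)}}{-39664} - 17177} = \sqrt{\frac{357911}{729 \left(-39664\right)} - 17177} = \sqrt{\frac{357911}{729} \left(- \frac{1}{39664}\right) - 17177} = \sqrt{- \frac{357911}{28915056} - 17177} = \sqrt{- \frac{496674274823}{28915056}} = \frac{i \sqrt{1231255527286217}}{267732}$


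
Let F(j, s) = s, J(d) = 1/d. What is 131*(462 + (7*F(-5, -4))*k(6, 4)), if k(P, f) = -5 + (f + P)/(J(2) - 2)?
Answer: 309946/3 ≈ 1.0332e+5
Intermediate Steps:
J(d) = 1/d
k(P, f) = -5 - 2*P/3 - 2*f/3 (k(P, f) = -5 + (f + P)/(1/2 - 2) = -5 + (P + f)/(½ - 2) = -5 + (P + f)/(-3/2) = -5 + (P + f)*(-⅔) = -5 + (-2*P/3 - 2*f/3) = -5 - 2*P/3 - 2*f/3)
131*(462 + (7*F(-5, -4))*k(6, 4)) = 131*(462 + (7*(-4))*(-5 - ⅔*6 - ⅔*4)) = 131*(462 - 28*(-5 - 4 - 8/3)) = 131*(462 - 28*(-35/3)) = 131*(462 + 980/3) = 131*(2366/3) = 309946/3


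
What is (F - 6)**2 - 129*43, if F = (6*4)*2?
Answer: -3783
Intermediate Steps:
F = 48 (F = 24*2 = 48)
(F - 6)**2 - 129*43 = (48 - 6)**2 - 129*43 = 42**2 - 5547 = 1764 - 5547 = -3783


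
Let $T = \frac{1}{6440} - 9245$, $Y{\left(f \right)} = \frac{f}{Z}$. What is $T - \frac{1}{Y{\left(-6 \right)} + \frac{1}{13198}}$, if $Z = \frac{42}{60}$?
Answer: $- \frac{47145780541687}{5099662120} \approx -9244.9$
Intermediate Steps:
$Z = \frac{7}{10}$ ($Z = 42 \cdot \frac{1}{60} = \frac{7}{10} \approx 0.7$)
$Y{\left(f \right)} = \frac{10 f}{7}$ ($Y{\left(f \right)} = \frac{f}{\frac{7}{10}} = f \frac{10}{7} = \frac{10 f}{7}$)
$T = - \frac{59537799}{6440}$ ($T = \frac{1}{6440} - 9245 = - \frac{59537799}{6440} \approx -9245.0$)
$T - \frac{1}{Y{\left(-6 \right)} + \frac{1}{13198}} = - \frac{59537799}{6440} - \frac{1}{\frac{10}{7} \left(-6\right) + \frac{1}{13198}} = - \frac{59537799}{6440} - \frac{1}{- \frac{60}{7} + \frac{1}{13198}} = - \frac{59537799}{6440} - \frac{1}{- \frac{791873}{92386}} = - \frac{59537799}{6440} - - \frac{92386}{791873} = - \frac{59537799}{6440} + \frac{92386}{791873} = - \frac{47145780541687}{5099662120}$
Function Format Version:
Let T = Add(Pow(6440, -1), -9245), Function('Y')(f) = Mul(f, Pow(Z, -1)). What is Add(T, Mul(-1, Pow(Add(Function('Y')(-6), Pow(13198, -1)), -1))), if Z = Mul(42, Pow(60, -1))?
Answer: Rational(-47145780541687, 5099662120) ≈ -9244.9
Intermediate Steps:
Z = Rational(7, 10) (Z = Mul(42, Rational(1, 60)) = Rational(7, 10) ≈ 0.70000)
Function('Y')(f) = Mul(Rational(10, 7), f) (Function('Y')(f) = Mul(f, Pow(Rational(7, 10), -1)) = Mul(f, Rational(10, 7)) = Mul(Rational(10, 7), f))
T = Rational(-59537799, 6440) (T = Add(Rational(1, 6440), -9245) = Rational(-59537799, 6440) ≈ -9245.0)
Add(T, Mul(-1, Pow(Add(Function('Y')(-6), Pow(13198, -1)), -1))) = Add(Rational(-59537799, 6440), Mul(-1, Pow(Add(Mul(Rational(10, 7), -6), Pow(13198, -1)), -1))) = Add(Rational(-59537799, 6440), Mul(-1, Pow(Add(Rational(-60, 7), Rational(1, 13198)), -1))) = Add(Rational(-59537799, 6440), Mul(-1, Pow(Rational(-791873, 92386), -1))) = Add(Rational(-59537799, 6440), Mul(-1, Rational(-92386, 791873))) = Add(Rational(-59537799, 6440), Rational(92386, 791873)) = Rational(-47145780541687, 5099662120)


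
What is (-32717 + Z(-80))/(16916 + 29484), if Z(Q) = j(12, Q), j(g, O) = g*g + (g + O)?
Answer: -32641/46400 ≈ -0.70347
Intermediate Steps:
j(g, O) = O + g + g² (j(g, O) = g² + (O + g) = O + g + g²)
Z(Q) = 156 + Q (Z(Q) = Q + 12 + 12² = Q + 12 + 144 = 156 + Q)
(-32717 + Z(-80))/(16916 + 29484) = (-32717 + (156 - 80))/(16916 + 29484) = (-32717 + 76)/46400 = -32641*1/46400 = -32641/46400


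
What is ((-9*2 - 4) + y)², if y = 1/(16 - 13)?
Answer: 4225/9 ≈ 469.44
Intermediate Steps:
y = ⅓ (y = 1/3 = ⅓ ≈ 0.33333)
((-9*2 - 4) + y)² = ((-9*2 - 4) + ⅓)² = ((-3*6 - 4) + ⅓)² = ((-18 - 4) + ⅓)² = (-22 + ⅓)² = (-65/3)² = 4225/9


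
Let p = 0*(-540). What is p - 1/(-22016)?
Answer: 1/22016 ≈ 4.5422e-5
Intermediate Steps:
p = 0
p - 1/(-22016) = 0 - 1/(-22016) = 0 - 1*(-1/22016) = 0 + 1/22016 = 1/22016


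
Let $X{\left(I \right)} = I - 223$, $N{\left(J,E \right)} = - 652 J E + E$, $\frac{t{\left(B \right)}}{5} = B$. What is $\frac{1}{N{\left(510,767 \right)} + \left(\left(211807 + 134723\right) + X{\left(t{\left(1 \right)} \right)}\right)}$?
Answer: $- \frac{1}{254695761} \approx -3.9263 \cdot 10^{-9}$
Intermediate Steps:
$t{\left(B \right)} = 5 B$
$N{\left(J,E \right)} = E - 652 E J$ ($N{\left(J,E \right)} = - 652 E J + E = E - 652 E J$)
$X{\left(I \right)} = -223 + I$ ($X{\left(I \right)} = I - 223 = -223 + I$)
$\frac{1}{N{\left(510,767 \right)} + \left(\left(211807 + 134723\right) + X{\left(t{\left(1 \right)} \right)}\right)} = \frac{1}{767 \left(1 - 332520\right) + \left(\left(211807 + 134723\right) + \left(-223 + 5 \cdot 1\right)\right)} = \frac{1}{767 \left(1 - 332520\right) + \left(346530 + \left(-223 + 5\right)\right)} = \frac{1}{767 \left(-332519\right) + \left(346530 - 218\right)} = \frac{1}{-255042073 + 346312} = \frac{1}{-254695761} = - \frac{1}{254695761}$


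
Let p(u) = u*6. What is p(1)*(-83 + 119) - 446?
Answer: -230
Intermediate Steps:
p(u) = 6*u
p(1)*(-83 + 119) - 446 = (6*1)*(-83 + 119) - 446 = 6*36 - 446 = 216 - 446 = -230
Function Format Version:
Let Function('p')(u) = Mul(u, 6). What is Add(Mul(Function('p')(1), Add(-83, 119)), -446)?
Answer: -230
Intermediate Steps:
Function('p')(u) = Mul(6, u)
Add(Mul(Function('p')(1), Add(-83, 119)), -446) = Add(Mul(Mul(6, 1), Add(-83, 119)), -446) = Add(Mul(6, 36), -446) = Add(216, -446) = -230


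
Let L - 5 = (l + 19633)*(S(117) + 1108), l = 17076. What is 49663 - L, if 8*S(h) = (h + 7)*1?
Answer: -82385807/2 ≈ -4.1193e+7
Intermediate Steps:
S(h) = 7/8 + h/8 (S(h) = ((h + 7)*1)/8 = ((7 + h)*1)/8 = (7 + h)/8 = 7/8 + h/8)
L = 82485133/2 (L = 5 + (17076 + 19633)*((7/8 + (1/8)*117) + 1108) = 5 + 36709*((7/8 + 117/8) + 1108) = 5 + 36709*(31/2 + 1108) = 5 + 36709*(2247/2) = 5 + 82485123/2 = 82485133/2 ≈ 4.1243e+7)
49663 - L = 49663 - 1*82485133/2 = 49663 - 82485133/2 = -82385807/2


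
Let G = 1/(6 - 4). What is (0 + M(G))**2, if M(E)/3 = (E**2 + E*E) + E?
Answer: 9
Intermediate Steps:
G = 1/2 ≈ 0.50000
M(E) = 3*E + 6*E**2 (M(E) = 3*((E**2 + E*E) + E) = 3*((E**2 + E**2) + E) = 3*(2*E**2 + E) = 3*(E + 2*E**2) = 3*E + 6*E**2)
(0 + M(G))**2 = (0 + 3*(1/2)*(1 + 2*(1/2)))**2 = (0 + 3*(1/2)*(1 + 1))**2 = (0 + 3*(1/2)*2)**2 = (0 + 3)**2 = 3**2 = 9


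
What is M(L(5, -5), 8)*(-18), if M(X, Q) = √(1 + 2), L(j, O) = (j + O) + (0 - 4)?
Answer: -18*√3 ≈ -31.177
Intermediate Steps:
L(j, O) = -4 + O + j (L(j, O) = (O + j) - 4 = -4 + O + j)
M(X, Q) = √3
M(L(5, -5), 8)*(-18) = √3*(-18) = -18*√3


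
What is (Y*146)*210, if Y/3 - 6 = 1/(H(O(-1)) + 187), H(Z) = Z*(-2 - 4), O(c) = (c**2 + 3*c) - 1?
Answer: 22645476/41 ≈ 5.5233e+5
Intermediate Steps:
O(c) = -1 + c**2 + 3*c
H(Z) = -6*Z (H(Z) = Z*(-6) = -6*Z)
Y = 3693/205 (Y = 18 + 3/(-6*(-1 + (-1)**2 + 3*(-1)) + 187) = 18 + 3/(-6*(-1 + 1 - 3) + 187) = 18 + 3/(-6*(-3) + 187) = 18 + 3/(18 + 187) = 18 + 3/205 = 3693/205 ≈ 18.015)
(Y*146)*210 = ((3693/205)*146)*210 = (539178/205)*210 = 22645476/41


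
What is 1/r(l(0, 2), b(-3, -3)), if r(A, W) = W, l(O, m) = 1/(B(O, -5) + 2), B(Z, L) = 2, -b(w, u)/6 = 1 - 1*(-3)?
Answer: -1/24 ≈ -0.041667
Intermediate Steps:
b(w, u) = -24 (b(w, u) = -6*(1 - 1*(-3)) = -6*(1 + 3) = -6*4 = -24)
l(O, m) = ¼ (l(O, m) = 1/(2 + 2) = 1/4 = ¼)
1/r(l(0, 2), b(-3, -3)) = 1/(-24) = -1/24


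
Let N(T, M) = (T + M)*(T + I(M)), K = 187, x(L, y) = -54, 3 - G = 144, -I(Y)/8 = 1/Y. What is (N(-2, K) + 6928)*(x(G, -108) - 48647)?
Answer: -59652199066/187 ≈ -3.1900e+8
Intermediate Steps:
I(Y) = -8/Y
G = -141 (G = 3 - 1*144 = 3 - 144 = -141)
N(T, M) = (M + T)*(T - 8/M) (N(T, M) = (T + M)*(T - 8/M) = (M + T)*(T - 8/M))
(N(-2, K) + 6928)*(x(G, -108) - 48647) = ((-8 + (-2)² + 187*(-2) - 8*(-2)/187) + 6928)*(-54 - 48647) = ((-8 + 4 - 374 - 8*(-2)*1/187) + 6928)*(-48701) = ((-8 + 4 - 374 + 16/187) + 6928)*(-48701) = (-70670/187 + 6928)*(-48701) = (1224866/187)*(-48701) = -59652199066/187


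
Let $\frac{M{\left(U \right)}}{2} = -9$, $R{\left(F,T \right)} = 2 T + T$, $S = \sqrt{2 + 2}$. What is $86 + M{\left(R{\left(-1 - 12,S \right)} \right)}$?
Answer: $68$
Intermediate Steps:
$S = 2$ ($S = \sqrt{4} = 2$)
$R{\left(F,T \right)} = 3 T$
$M{\left(U \right)} = -18$ ($M{\left(U \right)} = 2 \left(-9\right) = -18$)
$86 + M{\left(R{\left(-1 - 12,S \right)} \right)} = 86 - 18 = 68$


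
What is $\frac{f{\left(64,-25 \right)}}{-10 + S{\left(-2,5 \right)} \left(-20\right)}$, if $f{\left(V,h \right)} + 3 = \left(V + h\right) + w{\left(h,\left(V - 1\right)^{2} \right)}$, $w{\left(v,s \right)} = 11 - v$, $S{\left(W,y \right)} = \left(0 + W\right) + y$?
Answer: $- \frac{36}{35} \approx -1.0286$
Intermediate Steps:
$S{\left(W,y \right)} = W + y$
$f{\left(V,h \right)} = 8 + V$ ($f{\left(V,h \right)} = -3 + \left(\left(V + h\right) - \left(-11 + h\right)\right) = -3 + \left(11 + V\right) = 8 + V$)
$\frac{f{\left(64,-25 \right)}}{-10 + S{\left(-2,5 \right)} \left(-20\right)} = \frac{8 + 64}{-10 + \left(-2 + 5\right) \left(-20\right)} = \frac{72}{-10 + 3 \left(-20\right)} = \frac{72}{-10 - 60} = \frac{72}{-70} = 72 \left(- \frac{1}{70}\right) = - \frac{36}{35}$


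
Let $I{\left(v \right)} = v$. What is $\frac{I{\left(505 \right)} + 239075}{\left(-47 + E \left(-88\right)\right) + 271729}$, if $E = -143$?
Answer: $\frac{119790}{142133} \approx 0.8428$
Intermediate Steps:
$\frac{I{\left(505 \right)} + 239075}{\left(-47 + E \left(-88\right)\right) + 271729} = \frac{505 + 239075}{\left(-47 - -12584\right) + 271729} = \frac{239580}{\left(-47 + 12584\right) + 271729} = \frac{239580}{12537 + 271729} = \frac{239580}{284266} = 239580 \cdot \frac{1}{284266} = \frac{119790}{142133}$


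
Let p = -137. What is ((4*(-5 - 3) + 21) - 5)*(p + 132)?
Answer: 80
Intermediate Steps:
((4*(-5 - 3) + 21) - 5)*(p + 132) = ((4*(-5 - 3) + 21) - 5)*(-137 + 132) = ((4*(-8) + 21) - 5)*(-5) = ((-32 + 21) - 5)*(-5) = (-11 - 5)*(-5) = -16*(-5) = 80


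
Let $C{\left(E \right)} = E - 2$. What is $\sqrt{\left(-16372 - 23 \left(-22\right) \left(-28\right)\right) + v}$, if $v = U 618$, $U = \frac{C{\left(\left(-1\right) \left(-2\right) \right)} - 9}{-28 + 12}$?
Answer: $\frac{i \sqrt{483078}}{4} \approx 173.76 i$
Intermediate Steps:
$C{\left(E \right)} = -2 + E$
$U = \frac{9}{16}$ ($U = \frac{\left(-2 - -2\right) - 9}{-28 + 12} = \frac{\left(-2 + 2\right) - 9}{-16} = \left(0 - 9\right) \left(- \frac{1}{16}\right) = \left(-9\right) \left(- \frac{1}{16}\right) = \frac{9}{16} \approx 0.5625$)
$v = \frac{2781}{8}$ ($v = \frac{9}{16} \cdot 618 = \frac{2781}{8} \approx 347.63$)
$\sqrt{\left(-16372 - 23 \left(-22\right) \left(-28\right)\right) + v} = \sqrt{\left(-16372 - 23 \left(-22\right) \left(-28\right)\right) + \frac{2781}{8}} = \sqrt{\left(-16372 - \left(-506\right) \left(-28\right)\right) + \frac{2781}{8}} = \sqrt{\left(-16372 - 14168\right) + \frac{2781}{8}} = \sqrt{-30540 + \frac{2781}{8}} = \sqrt{- \frac{241539}{8}} = \frac{i \sqrt{483078}}{4}$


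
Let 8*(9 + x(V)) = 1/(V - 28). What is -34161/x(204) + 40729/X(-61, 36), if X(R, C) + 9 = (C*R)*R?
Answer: 6443191038695/1697242437 ≈ 3796.3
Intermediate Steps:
X(R, C) = -9 + C*R² (X(R, C) = -9 + (C*R)*R = -9 + C*R²)
x(V) = -9 + 1/(8*(-28 + V)) (x(V) = -9 + 1/(8*(V - 28)) = -9 + 1/(8*(-28 + V)))
-34161/x(204) + 40729/X(-61, 36) = -34161*8*(-28 + 204)/(2017 - 72*204) + 40729/(-9 + 36*(-61)²) = -34161*1408/(2017 - 14688) + 40729/(-9 + 36*3721) = -34161/((⅛)*(1/176)*(-12671)) + 40729/(-9 + 133956) = -34161/(-12671/1408) + 40729/133947 = -34161*(-1408/12671) + 40729*(1/133947) = 48098688/12671 + 40729/133947 = 6443191038695/1697242437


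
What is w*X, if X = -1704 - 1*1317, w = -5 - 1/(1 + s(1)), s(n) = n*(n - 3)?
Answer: 12084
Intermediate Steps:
s(n) = n*(-3 + n)
w = -4 (w = -5 - 1/(1 + 1*(-3 + 1)) = -5 - 1/(1 + 1*(-2)) = -5 - 1/(1 - 2) = -5 - 1/(-1) = -5 - 1*(-1) = -5 + 1 = -4)
X = -3021 (X = -1704 - 1317 = -3021)
w*X = -4*(-3021) = 12084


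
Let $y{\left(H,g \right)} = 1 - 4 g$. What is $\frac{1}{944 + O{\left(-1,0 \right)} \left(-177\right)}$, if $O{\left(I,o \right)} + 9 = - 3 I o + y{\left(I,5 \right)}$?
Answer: $\frac{1}{5900} \approx 0.00016949$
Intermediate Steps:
$O{\left(I,o \right)} = -28 - 3 I o$ ($O{\left(I,o \right)} = -9 + \left(- 3 I o + \left(1 - 20\right)\right) = -9 - \left(19 + 3 I o\right) = -28 - 3 I o$)
$\frac{1}{944 + O{\left(-1,0 \right)} \left(-177\right)} = \frac{1}{944 + \left(-28 - \left(-3\right) 0\right) \left(-177\right)} = \frac{1}{944 + \left(-28 + 0\right) \left(-177\right)} = \frac{1}{944 - -4956} = \frac{1}{944 + 4956} = \frac{1}{5900}$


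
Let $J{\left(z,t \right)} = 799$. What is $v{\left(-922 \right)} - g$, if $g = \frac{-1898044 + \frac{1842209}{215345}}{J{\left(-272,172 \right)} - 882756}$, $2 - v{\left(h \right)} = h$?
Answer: $\frac{175081995429489}{189925030165} \approx 921.85$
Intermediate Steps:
$v{\left(h \right)} = 2 - h$
$g = \frac{408732442971}{189925030165}$ ($g = \frac{-1898044 + \frac{1842209}{215345}}{799 - 882756} = \frac{-1898044 + 1842209 \cdot \frac{1}{215345}}{-881957} = \left(-1898044 + \frac{1842209}{215345}\right) \left(- \frac{1}{881957}\right) = \left(- \frac{408732442971}{215345}\right) \left(- \frac{1}{881957}\right) = \frac{408732442971}{189925030165} \approx 2.1521$)
$v{\left(-922 \right)} - g = \left(2 - -922\right) - \frac{408732442971}{189925030165} = \left(2 + 922\right) - \frac{408732442971}{189925030165} = 924 - \frac{408732442971}{189925030165} = \frac{175081995429489}{189925030165}$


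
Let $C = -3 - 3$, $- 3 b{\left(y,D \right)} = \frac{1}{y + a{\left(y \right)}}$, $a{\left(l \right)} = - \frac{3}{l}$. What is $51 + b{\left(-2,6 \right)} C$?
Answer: $47$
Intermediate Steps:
$b{\left(y,D \right)} = - \frac{1}{3 \left(y - \frac{3}{y}\right)}$
$C = -6$ ($C = -3 - 3 = -6$)
$51 + b{\left(-2,6 \right)} C = 51 + \left(-1\right) \left(-2\right) \frac{1}{-9 + 3 \left(-2\right)^{2}} \left(-6\right) = 51 + \left(-1\right) \left(-2\right) \frac{1}{-9 + 3 \cdot 4} \left(-6\right) = 51 + \left(-1\right) \left(-2\right) \frac{1}{-9 + 12} \left(-6\right) = 51 + \left(-1\right) \left(-2\right) \frac{1}{3} \left(-6\right) = 51 + \frac{2}{3} \left(-6\right) = 51 - 4 = 47$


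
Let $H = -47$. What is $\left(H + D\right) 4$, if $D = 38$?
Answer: $-36$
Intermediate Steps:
$\left(H + D\right) 4 = \left(-47 + 38\right) 4 = \left(-9\right) 4 = -36$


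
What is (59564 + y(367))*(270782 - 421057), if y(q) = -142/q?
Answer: -3284988357650/367 ≈ -8.9509e+9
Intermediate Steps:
(59564 + y(367))*(270782 - 421057) = (59564 - 142/367)*(270782 - 421057) = (59564 - 142*1/367)*(-150275) = (59564 - 142/367)*(-150275) = (21859846/367)*(-150275) = -3284988357650/367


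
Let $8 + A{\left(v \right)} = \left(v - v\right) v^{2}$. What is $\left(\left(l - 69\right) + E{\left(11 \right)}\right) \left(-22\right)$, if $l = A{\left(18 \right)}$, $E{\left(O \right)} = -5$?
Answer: $1804$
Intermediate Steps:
$A{\left(v \right)} = -8$ ($A{\left(v \right)} = -8 + \left(v - v\right) v^{2} = -8 + 0 v^{2} = -8 + 0 = -8$)
$l = -8$
$\left(\left(l - 69\right) + E{\left(11 \right)}\right) \left(-22\right) = \left(\left(-8 - 69\right) - 5\right) \left(-22\right) = \left(-77 - 5\right) \left(-22\right) = \left(-82\right) \left(-22\right) = 1804$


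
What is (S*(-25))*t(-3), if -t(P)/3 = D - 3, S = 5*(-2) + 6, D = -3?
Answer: 1800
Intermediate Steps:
S = -4 (S = -10 + 6 = -4)
t(P) = 18 (t(P) = -3*(-3 - 3) = -3*(-6) = 18)
(S*(-25))*t(-3) = -4*(-25)*18 = 100*18 = 1800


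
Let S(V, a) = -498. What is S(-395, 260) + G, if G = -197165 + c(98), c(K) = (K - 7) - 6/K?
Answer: -9681031/49 ≈ -1.9757e+5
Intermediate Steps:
c(K) = -7 + K - 6/K (c(K) = (-7 + K) - 6/K = -7 + K - 6/K)
G = -9656629/49 (G = -197165 + (-7 + 98 - 6/98) = -197165 + (-7 + 98 - 6*1/98) = -197165 + (-7 + 98 - 3/49) = -197165 + 4456/49 = -9656629/49 ≈ -1.9707e+5)
S(-395, 260) + G = -498 - 9656629/49 = -9681031/49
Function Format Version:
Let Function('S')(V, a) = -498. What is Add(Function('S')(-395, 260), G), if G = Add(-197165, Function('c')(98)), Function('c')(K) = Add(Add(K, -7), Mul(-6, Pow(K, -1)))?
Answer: Rational(-9681031, 49) ≈ -1.9757e+5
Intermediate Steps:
Function('c')(K) = Add(-7, K, Mul(-6, Pow(K, -1))) (Function('c')(K) = Add(Add(-7, K), Mul(-6, Pow(K, -1))) = Add(-7, K, Mul(-6, Pow(K, -1))))
G = Rational(-9656629, 49) (G = Add(-197165, Add(-7, 98, Mul(-6, Pow(98, -1)))) = Add(-197165, Add(-7, 98, Mul(-6, Rational(1, 98)))) = Add(-197165, Add(-7, 98, Rational(-3, 49))) = Add(-197165, Rational(4456, 49)) = Rational(-9656629, 49) ≈ -1.9707e+5)
Add(Function('S')(-395, 260), G) = Add(-498, Rational(-9656629, 49)) = Rational(-9681031, 49)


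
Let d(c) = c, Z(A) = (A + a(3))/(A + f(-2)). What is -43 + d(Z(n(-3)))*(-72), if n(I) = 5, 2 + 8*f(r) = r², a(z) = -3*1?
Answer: -493/7 ≈ -70.429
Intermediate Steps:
a(z) = -3
f(r) = -¼ + r²/8
Z(A) = (-3 + A)/(¼ + A) (Z(A) = (A - 3)/(A + (-¼ + (⅛)*(-2)²)) = (-3 + A)/(A + (-¼ + (⅛)*4)) = (-3 + A)/(A + (-¼ + ½)) = (-3 + A)/(A + ¼) = (-3 + A)/(¼ + A))
-43 + d(Z(n(-3)))*(-72) = -43 + (4*(-3 + 5)/(1 + 4*5))*(-72) = -43 + (4*2/(1 + 20))*(-72) = -43 + (4*2/21)*(-72) = -43 + (4*(1/21)*2)*(-72) = -43 + (8/21)*(-72) = -43 - 192/7 = -493/7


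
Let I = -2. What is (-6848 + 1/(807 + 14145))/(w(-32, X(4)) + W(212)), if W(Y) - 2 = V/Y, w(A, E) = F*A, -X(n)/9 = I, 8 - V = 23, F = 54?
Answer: 5426738635/1367835126 ≈ 3.9674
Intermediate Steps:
V = -15 (V = 8 - 1*23 = 8 - 23 = -15)
X(n) = 18 (X(n) = -9*(-2) = 18)
w(A, E) = 54*A
W(Y) = 2 - 15/Y
(-6848 + 1/(807 + 14145))/(w(-32, X(4)) + W(212)) = (-6848 + 1/(807 + 14145))/(54*(-32) + (2 - 15/212)) = (-6848 + 1/14952)/(-1728 + (2 - 15*1/212)) = (-6848 + 1/14952)/(-1728 + (2 - 15/212)) = -102391295/(14952*(-1728 + 409/212)) = -102391295/(14952*(-365927/212)) = -102391295/14952*(-212/365927) = 5426738635/1367835126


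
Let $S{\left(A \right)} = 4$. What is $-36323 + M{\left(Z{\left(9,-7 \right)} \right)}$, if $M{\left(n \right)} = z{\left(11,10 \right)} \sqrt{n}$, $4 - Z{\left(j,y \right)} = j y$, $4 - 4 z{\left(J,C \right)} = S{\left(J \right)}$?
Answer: $-36323$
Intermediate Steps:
$z{\left(J,C \right)} = 0$ ($z{\left(J,C \right)} = 1 - 1 = 0$)
$Z{\left(j,y \right)} = 4 - j y$
$M{\left(n \right)} = 0$ ($M{\left(n \right)} = 0 \sqrt{n} = 0$)
$-36323 + M{\left(Z{\left(9,-7 \right)} \right)} = -36323 + 0 = -36323$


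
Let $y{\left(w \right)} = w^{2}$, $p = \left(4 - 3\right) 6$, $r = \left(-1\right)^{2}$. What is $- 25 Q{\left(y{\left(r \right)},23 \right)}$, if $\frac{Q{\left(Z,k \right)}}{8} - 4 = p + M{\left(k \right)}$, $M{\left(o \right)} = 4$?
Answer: $-2800$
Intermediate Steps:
$r = 1$
$p = 6$ ($p = 1 \cdot 6 = 6$)
$Q{\left(Z,k \right)} = 112$ ($Q{\left(Z,k \right)} = 32 + 8 \left(6 + 4\right) = 32 + 8 \cdot 10 = 32 + 80 = 112$)
$- 25 Q{\left(y{\left(r \right)},23 \right)} = \left(-25\right) 112 = -2800$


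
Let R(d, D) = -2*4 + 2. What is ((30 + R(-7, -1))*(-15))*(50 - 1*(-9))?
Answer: -21240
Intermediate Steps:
R(d, D) = -6 (R(d, D) = -8 + 2 = -6)
((30 + R(-7, -1))*(-15))*(50 - 1*(-9)) = ((30 - 6)*(-15))*(50 - 1*(-9)) = (24*(-15))*(50 + 9) = -360*59 = -21240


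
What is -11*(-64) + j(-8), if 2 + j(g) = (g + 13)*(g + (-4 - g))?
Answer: 682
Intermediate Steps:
j(g) = -54 - 4*g (j(g) = -2 + (g + 13)*(g + (-4 - g)) = -2 + (13 + g)*(-4) = -2 + (-52 - 4*g) = -54 - 4*g)
-11*(-64) + j(-8) = -11*(-64) + (-54 - 4*(-8)) = 704 + (-54 + 32) = 704 - 22 = 682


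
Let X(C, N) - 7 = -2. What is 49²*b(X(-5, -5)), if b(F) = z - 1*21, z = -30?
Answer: -122451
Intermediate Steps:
X(C, N) = 5 (X(C, N) = 7 - 2 = 5)
b(F) = -51 (b(F) = -30 - 1*21 = -30 - 21 = -51)
49²*b(X(-5, -5)) = 49²*(-51) = 2401*(-51) = -122451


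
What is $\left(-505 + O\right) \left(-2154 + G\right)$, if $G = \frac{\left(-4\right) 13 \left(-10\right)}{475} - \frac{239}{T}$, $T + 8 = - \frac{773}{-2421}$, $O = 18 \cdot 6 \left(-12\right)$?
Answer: $\frac{1350098817833}{353305} \approx 3.8213 \cdot 10^{6}$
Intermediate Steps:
$O = -1296$ ($O = 108 \left(-12\right) = -1296$)
$T = - \frac{18595}{2421}$ ($T = -8 - \frac{773}{-2421} = -8 - - \frac{773}{2421} = -8 + \frac{773}{2421} = - \frac{18595}{2421} \approx -7.6807$)
$G = \frac{11380537}{353305}$ ($G = \frac{\left(-4\right) 13 \left(-10\right)}{475} - \frac{239}{- \frac{18595}{2421}} = \left(-52\right) \left(-10\right) \frac{1}{475} - - \frac{578619}{18595} = 520 \cdot \frac{1}{475} + \frac{578619}{18595} = \frac{104}{95} + \frac{578619}{18595} = \frac{11380537}{353305} \approx 32.212$)
$\left(-505 + O\right) \left(-2154 + G\right) = \left(-505 - 1296\right) \left(-2154 + \frac{11380537}{353305}\right) = \left(-1801\right) \left(- \frac{749638433}{353305}\right) = \frac{1350098817833}{353305}$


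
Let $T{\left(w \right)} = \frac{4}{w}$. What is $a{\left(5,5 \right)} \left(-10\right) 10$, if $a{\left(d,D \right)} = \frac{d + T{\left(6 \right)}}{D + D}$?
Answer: $- \frac{170}{3} \approx -56.667$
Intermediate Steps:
$a{\left(d,D \right)} = \frac{\frac{2}{3} + d}{2 D}$ ($a{\left(d,D \right)} = \frac{d + \frac{4}{6}}{D + D} = \frac{d + 4 \cdot \frac{1}{6}}{2 D} = \left(d + \frac{2}{3}\right) \frac{1}{2 D} = \left(\frac{2}{3} + d\right) \frac{1}{2 D} = \frac{\frac{2}{3} + d}{2 D}$)
$a{\left(5,5 \right)} \left(-10\right) 10 = \frac{2 + 3 \cdot 5}{6 \cdot 5} \left(-10\right) 10 = \frac{1}{6} \cdot \frac{1}{5} \left(2 + 15\right) \left(-10\right) 10 = \frac{1}{6} \cdot \frac{1}{5} \cdot 17 \left(-10\right) 10 = \frac{17}{30} \left(-10\right) 10 = \left(- \frac{17}{3}\right) 10 = - \frac{170}{3}$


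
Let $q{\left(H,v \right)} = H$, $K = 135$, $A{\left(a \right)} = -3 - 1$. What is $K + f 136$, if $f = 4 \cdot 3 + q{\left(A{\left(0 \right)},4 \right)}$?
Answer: $1223$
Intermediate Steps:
$A{\left(a \right)} = -4$
$f = 8$ ($f = 4 \cdot 3 - 4 = 12 - 4 = 8$)
$K + f 136 = 135 + 8 \cdot 136 = 135 + 1088 = 1223$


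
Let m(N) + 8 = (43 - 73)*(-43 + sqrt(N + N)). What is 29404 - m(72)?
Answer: 28482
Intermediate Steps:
m(N) = 1282 - 30*sqrt(2)*sqrt(N) (m(N) = -8 + (43 - 73)*(-43 + sqrt(N + N)) = -8 - 30*(-43 + sqrt(2*N)) = -8 - 30*(-43 + sqrt(2)*sqrt(N)) = -8 + (1290 - 30*sqrt(2)*sqrt(N)) = 1282 - 30*sqrt(2)*sqrt(N))
29404 - m(72) = 29404 - (1282 - 30*sqrt(2)*sqrt(72)) = 29404 - (1282 - 30*sqrt(2)*6*sqrt(2)) = 29404 - (1282 - 360) = 29404 - 1*922 = 29404 - 922 = 28482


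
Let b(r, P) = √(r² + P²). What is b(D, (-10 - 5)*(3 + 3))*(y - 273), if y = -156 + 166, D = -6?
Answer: -1578*√226 ≈ -23723.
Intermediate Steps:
y = 10
b(r, P) = √(P² + r²)
b(D, (-10 - 5)*(3 + 3))*(y - 273) = √(((-10 - 5)*(3 + 3))² + (-6)²)*(10 - 273) = √((-15*6)² + 36)*(-263) = √((-90)² + 36)*(-263) = √(8100 + 36)*(-263) = √8136*(-263) = (6*√226)*(-263) = -1578*√226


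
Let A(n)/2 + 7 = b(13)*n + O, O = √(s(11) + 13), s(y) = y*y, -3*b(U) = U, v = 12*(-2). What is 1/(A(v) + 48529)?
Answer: 48723/2373930193 - 2*√134/2373930193 ≈ 2.0514e-5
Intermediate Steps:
v = -24
b(U) = -U/3
s(y) = y²
O = √134 (O = √(11² + 13) = √(121 + 13) = √134 ≈ 11.576)
A(n) = -14 + 2*√134 - 26*n/3 (A(n) = -14 + 2*((-⅓*13)*n + √134) = -14 + 2*(-13*n/3 + √134) = -14 + 2*(√134 - 13*n/3) = -14 + (2*√134 - 26*n/3) = -14 + 2*√134 - 26*n/3)
1/(A(v) + 48529) = 1/((-14 + 2*√134 - 26/3*(-24)) + 48529) = 1/((-14 + 2*√134 + 208) + 48529) = 1/((194 + 2*√134) + 48529) = 1/(48723 + 2*√134)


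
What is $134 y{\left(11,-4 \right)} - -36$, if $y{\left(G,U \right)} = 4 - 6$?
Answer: $-232$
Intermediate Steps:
$y{\left(G,U \right)} = -2$ ($y{\left(G,U \right)} = 4 - 6 = -2$)
$134 y{\left(11,-4 \right)} - -36 = 134 \left(-2\right) - -36 = -268 + \left(-38 + 74\right) = -268 + 36 = -232$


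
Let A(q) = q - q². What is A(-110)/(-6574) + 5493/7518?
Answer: 21317627/8237222 ≈ 2.5880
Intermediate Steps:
A(-110)/(-6574) + 5493/7518 = -110*(1 - 1*(-110))/(-6574) + 5493/7518 = -110*(1 + 110)*(-1/6574) + 5493*(1/7518) = -110*111*(-1/6574) + 1831/2506 = -12210*(-1/6574) + 1831/2506 = 6105/3287 + 1831/2506 = 21317627/8237222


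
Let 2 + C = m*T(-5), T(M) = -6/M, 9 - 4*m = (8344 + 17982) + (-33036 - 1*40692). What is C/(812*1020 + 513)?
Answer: 142213/8287530 ≈ 0.017160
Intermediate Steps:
m = 47411/4 (m = 9/4 - ((8344 + 17982) + (-33036 - 1*40692))/4 = 9/4 - (26326 + (-33036 - 40692))/4 = 9/4 - (26326 - 73728)/4 = 9/4 - ¼*(-47402) = 9/4 + 23701/2 = 47411/4 ≈ 11853.)
C = 142213/10 (C = -2 + 47411*(-6/(-5))/4 = -2 + 47411*(-6*(-⅕))/4 = -2 + (47411/4)*(6/5) = -2 + 142233/10 = 142213/10 ≈ 14221.)
C/(812*1020 + 513) = 142213/(10*(812*1020 + 513)) = 142213/(10*(828240 + 513)) = (142213/10)/828753 = (142213/10)*(1/828753) = 142213/8287530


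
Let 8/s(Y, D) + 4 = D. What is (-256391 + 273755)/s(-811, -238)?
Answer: -525261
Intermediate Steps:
s(Y, D) = 8/(-4 + D)
(-256391 + 273755)/s(-811, -238) = (-256391 + 273755)/((8/(-4 - 238))) = 17364/((8/(-242))) = 17364/((8*(-1/242))) = 17364/(-4/121) = 17364*(-121/4) = -525261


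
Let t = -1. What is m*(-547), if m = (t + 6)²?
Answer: -13675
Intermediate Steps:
m = 25 (m = (-1 + 6)² = 5² = 25)
m*(-547) = 25*(-547) = -13675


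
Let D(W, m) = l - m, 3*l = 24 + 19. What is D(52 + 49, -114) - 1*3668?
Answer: -10619/3 ≈ -3539.7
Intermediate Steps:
l = 43/3 (l = (24 + 19)/3 = (⅓)*43 = 43/3 ≈ 14.333)
D(W, m) = 43/3 - m
D(52 + 49, -114) - 1*3668 = (43/3 - 1*(-114)) - 1*3668 = (43/3 + 114) - 3668 = 385/3 - 3668 = -10619/3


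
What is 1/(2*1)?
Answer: ½ ≈ 0.50000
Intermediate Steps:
1/(2*1) = 1/2 = ½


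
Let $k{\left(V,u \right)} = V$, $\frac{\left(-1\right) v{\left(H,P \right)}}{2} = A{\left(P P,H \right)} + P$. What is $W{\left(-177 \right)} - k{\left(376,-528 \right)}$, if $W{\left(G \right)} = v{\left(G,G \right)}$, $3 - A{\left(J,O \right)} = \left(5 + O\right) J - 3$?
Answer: $-10777210$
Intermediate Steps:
$A{\left(J,O \right)} = 6 - J \left(5 + O\right)$ ($A{\left(J,O \right)} = 3 - \left(\left(5 + O\right) J - 3\right) = 3 - \left(J \left(5 + O\right) - 3\right) = 3 - \left(-3 + J \left(5 + O\right)\right) = 6 - J \left(5 + O\right)$)
$v{\left(H,P \right)} = -12 - 2 P + 10 P^{2} + 2 H P^{2}$ ($v{\left(H,P \right)} = - 2 \left(\left(6 - 5 P P - P P H\right) + P\right) = - 2 \left(\left(6 - 5 P^{2} - P^{2} H\right) + P\right) = - 2 \left(\left(6 - 5 P^{2} - H P^{2}\right) + P\right) = - 2 \left(6 + P - 5 P^{2} - H P^{2}\right) = -12 - 2 P + 10 P^{2} + 2 H P^{2}$)
$W{\left(G \right)} = -12 - 2 G + 2 G^{3} + 10 G^{2}$ ($W{\left(G \right)} = -12 - 2 G + 10 G^{2} + 2 G G^{2} = -12 - 2 G + 10 G^{2} + 2 G^{3} = -12 - 2 G + 2 G^{3} + 10 G^{2}$)
$W{\left(-177 \right)} - k{\left(376,-528 \right)} = \left(-12 - -354 + 2 \left(-177\right)^{3} + 10 \left(-177\right)^{2}\right) - 376 = \left(-12 + 354 + 2 \left(-5545233\right) + 10 \cdot 31329\right) - 376 = \left(-12 + 354 - 11090466 + 313290\right) - 376 = -10776834 - 376 = -10777210$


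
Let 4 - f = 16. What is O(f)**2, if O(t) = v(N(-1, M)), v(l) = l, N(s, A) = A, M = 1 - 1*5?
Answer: 16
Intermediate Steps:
M = -4 (M = 1 - 5 = -4)
f = -12 (f = 4 - 1*16 = 4 - 16 = -12)
O(t) = -4
O(f)**2 = (-4)**2 = 16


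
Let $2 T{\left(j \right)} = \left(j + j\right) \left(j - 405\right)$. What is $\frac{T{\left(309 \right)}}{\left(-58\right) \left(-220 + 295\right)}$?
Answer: $\frac{4944}{725} \approx 6.8193$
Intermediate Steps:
$T{\left(j \right)} = j \left(-405 + j\right)$ ($T{\left(j \right)} = \frac{\left(j + j\right) \left(j - 405\right)}{2} = \frac{2 j \left(j - 405\right)}{2} = \frac{2 j \left(-405 + j\right)}{2} = j \left(-405 + j\right)$)
$\frac{T{\left(309 \right)}}{\left(-58\right) \left(-220 + 295\right)} = \frac{309 \left(-405 + 309\right)}{\left(-58\right) \left(-220 + 295\right)} = \frac{309 \left(-96\right)}{\left(-58\right) 75} = - \frac{29664}{-4350} = \left(-29664\right) \left(- \frac{1}{4350}\right) = \frac{4944}{725}$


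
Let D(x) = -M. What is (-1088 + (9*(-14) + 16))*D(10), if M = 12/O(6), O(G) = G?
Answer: 2396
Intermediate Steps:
M = 2 (M = 12/6 = 12*(⅙) = 2)
D(x) = -2 (D(x) = -1*2 = -2)
(-1088 + (9*(-14) + 16))*D(10) = (-1088 + (9*(-14) + 16))*(-2) = (-1088 + (-126 + 16))*(-2) = (-1088 - 110)*(-2) = -1198*(-2) = 2396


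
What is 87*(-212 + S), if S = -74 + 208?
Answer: -6786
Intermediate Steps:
S = 134
87*(-212 + S) = 87*(-212 + 134) = 87*(-78) = -6786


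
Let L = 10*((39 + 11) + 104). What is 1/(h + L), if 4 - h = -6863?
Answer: 1/8407 ≈ 0.00011895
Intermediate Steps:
h = 6867 (h = 4 - 1*(-6863) = 4 + 6863 = 6867)
L = 1540 (L = 10*(50 + 104) = 10*154 = 1540)
1/(h + L) = 1/(6867 + 1540) = 1/8407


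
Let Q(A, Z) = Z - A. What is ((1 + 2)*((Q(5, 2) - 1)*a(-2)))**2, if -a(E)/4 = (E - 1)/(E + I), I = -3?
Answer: 20736/25 ≈ 829.44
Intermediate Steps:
a(E) = -4*(-1 + E)/(-3 + E) (a(E) = -4*(E - 1)/(E - 3) = -4*(-1 + E)/(-3 + E))
((1 + 2)*((Q(5, 2) - 1)*a(-2)))**2 = ((1 + 2)*(((2 - 1*5) - 1)*(4*(1 - 1*(-2))/(-3 - 2))))**2 = (3*(((2 - 5) - 1)*(4*(1 + 2)/(-5))))**2 = (3*((-3 - 1)*(4*(-1/5)*3)))**2 = (3*(-4*(-12/5)))**2 = (3*(48/5))**2 = (144/5)**2 = 20736/25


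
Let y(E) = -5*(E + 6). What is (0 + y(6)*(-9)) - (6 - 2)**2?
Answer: 524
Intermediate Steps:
y(E) = -30 - 5*E (y(E) = -5*(6 + E) = -30 - 5*E)
(0 + y(6)*(-9)) - (6 - 2)**2 = (0 + (-30 - 5*6)*(-9)) - (6 - 2)**2 = (0 + (-30 - 30)*(-9)) - 1*4**2 = (0 - 60*(-9)) - 1*16 = (0 + 540) - 16 = 540 - 16 = 524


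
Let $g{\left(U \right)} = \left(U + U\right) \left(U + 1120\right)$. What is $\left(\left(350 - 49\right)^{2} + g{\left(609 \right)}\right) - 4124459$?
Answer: $-1927936$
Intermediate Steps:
$g{\left(U \right)} = 2 U \left(1120 + U\right)$
$\left(\left(350 - 49\right)^{2} + g{\left(609 \right)}\right) - 4124459 = \left(\left(350 - 49\right)^{2} + 2 \cdot 609 \left(1120 + 609\right)\right) - 4124459 = \left(\left(350 + \left(-109 + 60\right)\right)^{2} + 2 \cdot 609 \cdot 1729\right) - 4124459 = \left(\left(350 - 49\right)^{2} + 2105922\right) - 4124459 = \left(301^{2} + 2105922\right) - 4124459 = \left(90601 + 2105922\right) - 4124459 = 2196523 - 4124459 = -1927936$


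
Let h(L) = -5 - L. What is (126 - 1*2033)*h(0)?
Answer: 9535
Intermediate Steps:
(126 - 1*2033)*h(0) = (126 - 1*2033)*(-5 - 1*0) = (126 - 2033)*(-5 + 0) = -1907*(-5) = 9535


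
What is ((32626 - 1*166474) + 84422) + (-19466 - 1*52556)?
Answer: -121448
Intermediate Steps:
((32626 - 1*166474) + 84422) + (-19466 - 1*52556) = ((32626 - 166474) + 84422) + (-19466 - 52556) = (-133848 + 84422) - 72022 = -49426 - 72022 = -121448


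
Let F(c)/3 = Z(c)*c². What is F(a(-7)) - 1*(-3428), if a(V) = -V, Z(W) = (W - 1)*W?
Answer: 9602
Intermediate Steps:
Z(W) = W*(-1 + W) (Z(W) = (-1 + W)*W = W*(-1 + W))
F(c) = 3*c³*(-1 + c) (F(c) = 3*((c*(-1 + c))*c²) = 3*(c³*(-1 + c)) = 3*c³*(-1 + c))
F(a(-7)) - 1*(-3428) = 3*(-1*(-7))³*(-1 - 1*(-7)) - 1*(-3428) = 3*7³*(-1 + 7) + 3428 = 3*343*6 + 3428 = 6174 + 3428 = 9602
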